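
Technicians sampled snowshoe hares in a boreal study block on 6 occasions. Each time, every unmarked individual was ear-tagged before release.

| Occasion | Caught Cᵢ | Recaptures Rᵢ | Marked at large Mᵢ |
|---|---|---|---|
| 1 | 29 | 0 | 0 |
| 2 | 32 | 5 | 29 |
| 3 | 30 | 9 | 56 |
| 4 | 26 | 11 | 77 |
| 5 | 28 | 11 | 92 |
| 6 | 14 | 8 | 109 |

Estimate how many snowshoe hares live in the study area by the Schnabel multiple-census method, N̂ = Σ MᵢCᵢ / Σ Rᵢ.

N = 198

Σ MᵢCᵢ = 0·29 + 29·32 + 56·30 + 77·26 + 92·28 + 109·14 = 0 + 928 + 1680 + 2002 + 2576 + 1526 = 8712
Σ Rᵢ = 0 + 5 + 9 + 11 + 11 + 8 = 44
N̂ = 8712 / 44 = 198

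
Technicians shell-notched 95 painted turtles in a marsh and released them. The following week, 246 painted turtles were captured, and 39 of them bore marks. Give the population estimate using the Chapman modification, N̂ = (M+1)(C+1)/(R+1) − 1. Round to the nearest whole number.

N ≈ 592

N̂ = (95+1)(246+1)/(39+1) − 1 = 96·247/40 − 1
= 23712/40 − 1 ≈ 592.8 − 1 ≈ 591.8 → 592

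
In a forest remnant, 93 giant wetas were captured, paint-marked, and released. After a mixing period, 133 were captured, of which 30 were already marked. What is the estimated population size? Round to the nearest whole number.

If marked individuals mix randomly, R/C ≈ M/N, giving N ≈ M·C/R.
N = (93 × 133) / 30 = 12369 / 30 ≈ 412.3 → 412

N ≈ 412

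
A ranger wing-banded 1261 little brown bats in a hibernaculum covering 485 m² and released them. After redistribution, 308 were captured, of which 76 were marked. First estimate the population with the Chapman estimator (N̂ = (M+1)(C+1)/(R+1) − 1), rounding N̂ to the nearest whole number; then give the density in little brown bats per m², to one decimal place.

density ≈ 10.4 little brown bats per m²

N̂ = 1262·309/77 − 1 = 389958/77 − 1 ≈ 5063.4 → 5063
Density = N̂ / area = 5063 / 485 ≈ 10.44 → 10.4 per m²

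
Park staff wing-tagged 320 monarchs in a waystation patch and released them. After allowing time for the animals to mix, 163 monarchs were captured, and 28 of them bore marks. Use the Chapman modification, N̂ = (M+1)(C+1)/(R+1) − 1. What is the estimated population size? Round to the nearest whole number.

N̂ = (320+1)(163+1)/(28+1) − 1 = 321·164/29 − 1
= 52644/29 − 1 ≈ 1815.3 − 1 ≈ 1814.3 → 1814

N ≈ 1814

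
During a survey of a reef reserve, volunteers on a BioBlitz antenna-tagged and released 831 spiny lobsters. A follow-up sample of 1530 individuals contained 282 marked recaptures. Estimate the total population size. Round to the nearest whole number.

If marked individuals mix randomly, R/C ≈ M/N, giving N ≈ M·C/R.
N = (831 × 1530) / 282 = 1271430 / 282 ≈ 4508.6 → 4509

N ≈ 4509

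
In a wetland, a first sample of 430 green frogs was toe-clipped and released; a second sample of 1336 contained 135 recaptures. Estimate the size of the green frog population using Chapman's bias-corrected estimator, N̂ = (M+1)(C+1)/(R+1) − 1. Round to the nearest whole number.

N ≈ 4236

N̂ = (430+1)(1336+1)/(135+1) − 1 = 431·1337/136 − 1
= 576247/136 − 1 ≈ 4237.1 − 1 ≈ 4236.1 → 4236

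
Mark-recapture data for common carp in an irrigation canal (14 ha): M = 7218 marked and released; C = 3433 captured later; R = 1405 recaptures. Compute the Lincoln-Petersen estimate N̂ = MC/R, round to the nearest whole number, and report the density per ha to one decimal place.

N̂ = 7218·3433/1405 = 24779394/1405 ≈ 17636.6 → 17637
Density = N̂ / area = 17637 / 14 ≈ 1259.79 → 1259.8 per ha

density ≈ 1259.8 common carp per ha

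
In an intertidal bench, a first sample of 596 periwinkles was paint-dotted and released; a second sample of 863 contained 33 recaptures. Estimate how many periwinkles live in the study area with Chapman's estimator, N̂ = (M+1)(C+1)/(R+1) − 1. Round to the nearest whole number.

N ≈ 15,170

N̂ = (596+1)(863+1)/(33+1) − 1 = 597·864/34 − 1
= 515808/34 − 1 ≈ 15170.8 − 1 ≈ 15169.8 → 15170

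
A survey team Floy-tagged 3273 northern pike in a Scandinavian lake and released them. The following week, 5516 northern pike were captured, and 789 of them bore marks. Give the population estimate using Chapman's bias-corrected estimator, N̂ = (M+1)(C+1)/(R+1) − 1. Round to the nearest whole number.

N ≈ 22,863

N̂ = (3273+1)(5516+1)/(789+1) − 1 = 3274·5517/790 − 1
= 18062658/790 − 1 ≈ 22864.1 − 1 ≈ 22863.1 → 22863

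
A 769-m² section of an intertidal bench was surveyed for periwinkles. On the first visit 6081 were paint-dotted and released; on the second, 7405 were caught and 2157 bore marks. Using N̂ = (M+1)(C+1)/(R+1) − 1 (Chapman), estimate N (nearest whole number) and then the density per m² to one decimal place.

N̂ = 6082·7406/2158 − 1 = 45043292/2158 − 1 ≈ 20871.7 → 20872
Density = N̂ / area = 20872 / 769 ≈ 27.14 → 27.1 per m²

density ≈ 27.1 periwinkles per m²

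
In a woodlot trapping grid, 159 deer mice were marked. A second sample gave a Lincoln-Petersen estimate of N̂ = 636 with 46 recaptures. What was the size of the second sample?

C = 184

From N = M·C/R: C = N·R / M = 636·46 / 159 = 29256 / 159 = 184.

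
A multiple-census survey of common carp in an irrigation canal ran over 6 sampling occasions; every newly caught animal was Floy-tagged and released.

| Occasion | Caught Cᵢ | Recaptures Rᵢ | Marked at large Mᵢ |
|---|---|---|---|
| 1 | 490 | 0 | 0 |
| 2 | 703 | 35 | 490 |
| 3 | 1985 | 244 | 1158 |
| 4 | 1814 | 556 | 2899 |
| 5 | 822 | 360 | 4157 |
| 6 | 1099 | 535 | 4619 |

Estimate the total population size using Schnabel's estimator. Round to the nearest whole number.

N ≈ 9477

Σ MᵢCᵢ = 0·490 + 490·703 + 1158·1985 + 2899·1814 + 4157·822 + 4619·1099 = 0 + 344470 + 2298630 + 5258786 + 3417054 + 5076281 = 16395221
Σ Rᵢ = 0 + 35 + 244 + 556 + 360 + 535 = 1730
N̂ = 16395221 / 1730 ≈ 9477.0 → 9477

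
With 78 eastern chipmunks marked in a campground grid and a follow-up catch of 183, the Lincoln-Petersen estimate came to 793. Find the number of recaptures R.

R = 18

From N = M·C/R: R = M·C / N = 78·183 / 793 = 14274 / 793 = 18.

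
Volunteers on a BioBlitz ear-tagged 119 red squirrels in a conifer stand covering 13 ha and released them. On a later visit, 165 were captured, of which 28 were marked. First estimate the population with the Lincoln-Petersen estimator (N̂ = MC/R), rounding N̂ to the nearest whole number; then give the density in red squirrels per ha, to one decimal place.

density ≈ 53.9 red squirrels per ha

N̂ = 119·165/28 = 19635/28 ≈ 701.2 → 701
Density = N̂ / area = 701 / 13 ≈ 53.92 → 53.9 per ha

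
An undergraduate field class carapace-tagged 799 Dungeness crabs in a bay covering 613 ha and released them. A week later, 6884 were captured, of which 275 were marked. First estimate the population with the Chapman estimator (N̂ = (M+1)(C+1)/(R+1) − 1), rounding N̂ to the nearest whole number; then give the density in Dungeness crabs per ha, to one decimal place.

N̂ = 800·6885/276 − 1 = 5508000/276 − 1 ≈ 19955.5 → 19956
Density = N̂ / area = 19956 / 613 ≈ 32.55 → 32.6 per ha

density ≈ 32.6 Dungeness crabs per ha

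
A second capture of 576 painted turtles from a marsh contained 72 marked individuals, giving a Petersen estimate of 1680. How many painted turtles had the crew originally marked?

M = 210

From N = M·C/R: M = N·R / C = 1680·72 / 576 = 120960 / 576 = 210.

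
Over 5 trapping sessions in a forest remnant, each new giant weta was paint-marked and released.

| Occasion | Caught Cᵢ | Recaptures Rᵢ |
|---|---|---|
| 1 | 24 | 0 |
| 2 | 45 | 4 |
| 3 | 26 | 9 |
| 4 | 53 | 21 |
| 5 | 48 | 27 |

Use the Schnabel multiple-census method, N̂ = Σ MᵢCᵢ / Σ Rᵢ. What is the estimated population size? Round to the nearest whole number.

Marked at large before each occasion: Mᵢ = Σⱼ<ᵢ (Cⱼ − Rⱼ) → M1=0, M2=24, M3=65, M4=82, M5=114
Σ MᵢCᵢ = 0·24 + 24·45 + 65·26 + 82·53 + 114·48 = 0 + 1080 + 1690 + 4346 + 5472 = 12588
Σ Rᵢ = 0 + 4 + 9 + 21 + 27 = 61
N̂ = 12588 / 61 ≈ 206.4 → 206

N ≈ 206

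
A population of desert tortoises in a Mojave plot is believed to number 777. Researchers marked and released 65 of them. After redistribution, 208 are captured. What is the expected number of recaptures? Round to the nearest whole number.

expected recaptures ≈ 17

Expected recaptures E[R] = M·C / N.
E[R] = 65 × 208 / 777 = 13520 / 777 ≈ 17.4 → 17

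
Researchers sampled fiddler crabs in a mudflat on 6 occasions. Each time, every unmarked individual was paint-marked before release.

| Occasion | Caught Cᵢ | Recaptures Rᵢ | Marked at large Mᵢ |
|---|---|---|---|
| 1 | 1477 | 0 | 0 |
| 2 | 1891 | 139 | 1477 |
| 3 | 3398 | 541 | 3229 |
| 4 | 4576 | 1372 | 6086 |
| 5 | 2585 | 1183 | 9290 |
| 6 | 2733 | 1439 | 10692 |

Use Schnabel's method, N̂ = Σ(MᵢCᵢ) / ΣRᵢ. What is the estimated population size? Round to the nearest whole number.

Σ MᵢCᵢ = 0·1477 + 1477·1891 + 3229·3398 + 6086·4576 + 9290·2585 + 10692·2733 = 0 + 2793007 + 10972142 + 27849536 + 24014650 + 29221236 = 94850571
Σ Rᵢ = 0 + 139 + 541 + 1372 + 1183 + 1439 = 4674
N̂ = 94850571 / 4674 ≈ 20293.2 → 20293

N ≈ 20,293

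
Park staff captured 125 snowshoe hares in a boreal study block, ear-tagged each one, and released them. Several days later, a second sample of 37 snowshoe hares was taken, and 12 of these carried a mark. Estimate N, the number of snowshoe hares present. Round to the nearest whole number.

Lincoln-Petersen assumes M/N = R/C, so N = M·C / R.
N = (125 × 37) / 12 = 4625 / 12 ≈ 385.4 → 385

N ≈ 385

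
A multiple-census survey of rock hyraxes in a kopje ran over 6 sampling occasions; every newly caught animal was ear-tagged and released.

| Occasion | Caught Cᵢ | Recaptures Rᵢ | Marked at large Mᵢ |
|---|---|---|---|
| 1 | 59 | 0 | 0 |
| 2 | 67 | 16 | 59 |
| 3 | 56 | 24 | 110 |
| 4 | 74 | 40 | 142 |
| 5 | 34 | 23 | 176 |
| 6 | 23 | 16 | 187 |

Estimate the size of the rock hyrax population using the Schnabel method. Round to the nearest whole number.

N ≈ 260

Σ MᵢCᵢ = 0·59 + 59·67 + 110·56 + 142·74 + 176·34 + 187·23 = 0 + 3953 + 6160 + 10508 + 5984 + 4301 = 30906
Σ Rᵢ = 0 + 16 + 24 + 40 + 23 + 16 = 119
N̂ = 30906 / 119 ≈ 259.7 → 260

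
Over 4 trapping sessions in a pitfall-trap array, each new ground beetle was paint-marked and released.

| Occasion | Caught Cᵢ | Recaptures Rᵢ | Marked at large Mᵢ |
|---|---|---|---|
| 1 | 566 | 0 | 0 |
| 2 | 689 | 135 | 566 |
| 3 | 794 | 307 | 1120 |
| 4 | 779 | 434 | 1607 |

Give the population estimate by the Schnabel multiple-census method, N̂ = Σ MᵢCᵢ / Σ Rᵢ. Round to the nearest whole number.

N ≈ 2889

Σ MᵢCᵢ = 0·566 + 566·689 + 1120·794 + 1607·779 = 0 + 389974 + 889280 + 1251853 = 2531107
Σ Rᵢ = 0 + 135 + 307 + 434 = 876
N̂ = 2531107 / 876 ≈ 2889.4 → 2889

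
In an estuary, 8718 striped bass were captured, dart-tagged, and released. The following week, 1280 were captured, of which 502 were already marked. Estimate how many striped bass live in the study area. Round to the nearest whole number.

N = (8718 × 1280) / 502 = 11159040 / 502 ≈ 22229.2 → 22229

N ≈ 22,229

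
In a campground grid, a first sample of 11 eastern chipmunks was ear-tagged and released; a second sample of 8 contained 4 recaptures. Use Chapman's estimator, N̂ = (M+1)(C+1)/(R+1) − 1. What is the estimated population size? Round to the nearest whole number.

N ≈ 21

N̂ = (11+1)(8+1)/(4+1) − 1 = 12·9/5 − 1
= 108/5 − 1 ≈ 21.6 − 1 ≈ 20.6 → 21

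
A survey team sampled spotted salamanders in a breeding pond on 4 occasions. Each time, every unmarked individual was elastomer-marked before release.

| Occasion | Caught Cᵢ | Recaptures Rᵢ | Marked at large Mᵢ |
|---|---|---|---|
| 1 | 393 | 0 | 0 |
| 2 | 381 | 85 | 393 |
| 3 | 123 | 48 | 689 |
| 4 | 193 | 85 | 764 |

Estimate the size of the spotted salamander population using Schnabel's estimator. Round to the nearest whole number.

Σ MᵢCᵢ = 0·393 + 393·381 + 689·123 + 764·193 = 0 + 149733 + 84747 + 147452 = 381932
Σ Rᵢ = 0 + 85 + 48 + 85 = 218
N̂ = 381932 / 218 ≈ 1752.0 → 1752

N ≈ 1752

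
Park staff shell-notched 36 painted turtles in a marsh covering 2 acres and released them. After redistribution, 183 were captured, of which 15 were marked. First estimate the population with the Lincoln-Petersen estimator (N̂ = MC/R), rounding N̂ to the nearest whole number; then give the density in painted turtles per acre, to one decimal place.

N̂ = 36·183/15 = 6588/15 ≈ 439.2 → 439
Density = N̂ / area = 439 / 2 ≈ 219.50 → 219.5 per acre

density ≈ 219.5 painted turtles per acre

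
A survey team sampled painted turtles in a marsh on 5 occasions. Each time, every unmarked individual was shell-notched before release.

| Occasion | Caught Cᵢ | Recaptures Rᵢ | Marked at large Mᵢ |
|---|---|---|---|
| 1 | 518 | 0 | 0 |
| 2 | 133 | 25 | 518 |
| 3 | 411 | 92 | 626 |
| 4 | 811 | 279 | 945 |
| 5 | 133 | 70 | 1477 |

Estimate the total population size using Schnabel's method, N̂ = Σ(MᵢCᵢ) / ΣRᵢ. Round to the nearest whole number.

N ≈ 2766

Σ MᵢCᵢ = 0·518 + 518·133 + 626·411 + 945·811 + 1477·133 = 0 + 68894 + 257286 + 766395 + 196441 = 1289016
Σ Rᵢ = 0 + 25 + 92 + 279 + 70 = 466
N̂ = 1289016 / 466 ≈ 2766.1 → 2766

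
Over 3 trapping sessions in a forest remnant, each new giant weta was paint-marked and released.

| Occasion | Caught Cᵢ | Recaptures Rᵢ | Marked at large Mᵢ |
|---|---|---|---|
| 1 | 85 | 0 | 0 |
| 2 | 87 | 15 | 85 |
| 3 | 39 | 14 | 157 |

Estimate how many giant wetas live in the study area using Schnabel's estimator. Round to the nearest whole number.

N ≈ 466

Σ MᵢCᵢ = 0·85 + 85·87 + 157·39 = 0 + 7395 + 6123 = 13518
Σ Rᵢ = 0 + 15 + 14 = 29
N̂ = 13518 / 29 ≈ 466.1 → 466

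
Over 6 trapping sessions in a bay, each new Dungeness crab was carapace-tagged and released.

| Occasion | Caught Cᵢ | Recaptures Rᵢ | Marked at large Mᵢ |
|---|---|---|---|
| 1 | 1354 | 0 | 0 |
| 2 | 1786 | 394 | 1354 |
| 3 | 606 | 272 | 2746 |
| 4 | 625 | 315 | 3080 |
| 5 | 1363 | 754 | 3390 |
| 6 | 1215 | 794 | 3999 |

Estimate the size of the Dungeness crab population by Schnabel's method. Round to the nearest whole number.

Σ MᵢCᵢ = 0·1354 + 1354·1786 + 2746·606 + 3080·625 + 3390·1363 + 3999·1215 = 0 + 2418244 + 1664076 + 1925000 + 4620570 + 4858785 = 15486675
Σ Rᵢ = 0 + 394 + 272 + 315 + 754 + 794 = 2529
N̂ = 15486675 / 2529 ≈ 6123.6 → 6124

N ≈ 6124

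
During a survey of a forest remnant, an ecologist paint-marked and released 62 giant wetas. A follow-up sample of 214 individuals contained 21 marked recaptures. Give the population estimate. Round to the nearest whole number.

The marked fraction in the recapture sample should equal the marked fraction in the population: 21/214 = 62/N.
N = (62 × 214) / 21 = 13268 / 21 ≈ 631.8 → 632

N ≈ 632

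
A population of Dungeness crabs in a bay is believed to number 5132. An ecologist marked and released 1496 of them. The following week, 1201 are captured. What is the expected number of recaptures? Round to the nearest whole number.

expected recaptures ≈ 350

The marked fraction of the population is 1496/5132, so in a sample of 1201 expect C·(M/N) marked.
E[R] = 1496 × 1201 / 5132 = 1796696 / 5132 ≈ 350.1 → 350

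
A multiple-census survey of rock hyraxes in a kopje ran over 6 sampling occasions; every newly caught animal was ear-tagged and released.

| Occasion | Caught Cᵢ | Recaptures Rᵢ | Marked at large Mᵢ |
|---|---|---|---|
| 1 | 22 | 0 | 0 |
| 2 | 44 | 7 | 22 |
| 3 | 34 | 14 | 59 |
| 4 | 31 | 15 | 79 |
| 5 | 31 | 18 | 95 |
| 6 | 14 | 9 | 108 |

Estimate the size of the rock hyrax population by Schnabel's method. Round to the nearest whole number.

N ≈ 157

Σ MᵢCᵢ = 0·22 + 22·44 + 59·34 + 79·31 + 95·31 + 108·14 = 0 + 968 + 2006 + 2449 + 2945 + 1512 = 9880
Σ Rᵢ = 0 + 7 + 14 + 15 + 18 + 9 = 63
N̂ = 9880 / 63 ≈ 156.8 → 157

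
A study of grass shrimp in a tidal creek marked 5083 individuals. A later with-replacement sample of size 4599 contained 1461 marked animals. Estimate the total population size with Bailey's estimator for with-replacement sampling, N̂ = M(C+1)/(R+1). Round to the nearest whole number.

N ≈ 15,993

N̂ = 5083·(4599+1)/(1461+1) = 5083·4600/1462 = 23381800/1462 ≈ 15993.0 → 15993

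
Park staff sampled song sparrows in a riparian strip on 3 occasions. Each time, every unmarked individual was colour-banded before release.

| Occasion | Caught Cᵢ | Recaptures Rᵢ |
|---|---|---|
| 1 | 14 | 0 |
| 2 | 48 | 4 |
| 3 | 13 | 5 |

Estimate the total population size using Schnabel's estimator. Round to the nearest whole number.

Marked at large before each occasion: Mᵢ = Σⱼ<ᵢ (Cⱼ − Rⱼ) → M1=0, M2=14, M3=58
Σ MᵢCᵢ = 0·14 + 14·48 + 58·13 = 0 + 672 + 754 = 1426
Σ Rᵢ = 0 + 4 + 5 = 9
N̂ = 1426 / 9 ≈ 158.4 → 158

N ≈ 158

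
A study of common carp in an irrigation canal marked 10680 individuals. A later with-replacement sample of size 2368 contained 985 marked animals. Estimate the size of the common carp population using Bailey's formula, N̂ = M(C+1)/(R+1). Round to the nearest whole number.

N̂ = 10680·(2368+1)/(985+1) = 10680·2369/986 = 25300920/986 ≈ 25660.2 → 25660

N ≈ 25,660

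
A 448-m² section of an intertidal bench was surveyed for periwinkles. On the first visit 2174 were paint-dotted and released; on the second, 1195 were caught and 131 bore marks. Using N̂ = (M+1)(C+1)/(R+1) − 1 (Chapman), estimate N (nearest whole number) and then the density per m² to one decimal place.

N̂ = 2175·1196/132 − 1 = 2601300/132 − 1 ≈ 19705.8 → 19706
Density = N̂ / area = 19706 / 448 ≈ 43.99 → 44.0 per m²

density ≈ 44.0 periwinkles per m²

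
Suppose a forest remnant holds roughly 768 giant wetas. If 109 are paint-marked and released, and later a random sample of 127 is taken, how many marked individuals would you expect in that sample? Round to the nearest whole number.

The marked fraction of the population is 109/768, so in a sample of 127 expect C·(M/N) marked.
E[R] = 109 × 127 / 768 = 13843 / 768 ≈ 18.0 → 18

expected recaptures ≈ 18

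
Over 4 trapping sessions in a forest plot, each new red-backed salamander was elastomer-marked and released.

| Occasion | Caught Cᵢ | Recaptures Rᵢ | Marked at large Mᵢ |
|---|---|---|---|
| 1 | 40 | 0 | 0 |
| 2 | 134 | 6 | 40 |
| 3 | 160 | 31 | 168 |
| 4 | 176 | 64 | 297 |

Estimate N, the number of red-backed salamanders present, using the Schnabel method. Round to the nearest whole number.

N ≈ 837

Σ MᵢCᵢ = 0·40 + 40·134 + 168·160 + 297·176 = 0 + 5360 + 26880 + 52272 = 84512
Σ Rᵢ = 0 + 6 + 31 + 64 = 101
N̂ = 84512 / 101 ≈ 836.8 → 837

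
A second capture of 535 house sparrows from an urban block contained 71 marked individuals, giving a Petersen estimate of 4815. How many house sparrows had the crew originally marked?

From N = M·C/R: M = N·R / C = 4815·71 / 535 = 341865 / 535 = 639.

M = 639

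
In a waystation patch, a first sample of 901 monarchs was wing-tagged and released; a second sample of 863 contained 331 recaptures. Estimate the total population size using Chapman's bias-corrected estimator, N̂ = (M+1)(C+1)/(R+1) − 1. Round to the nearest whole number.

N ≈ 2346

N̂ = (901+1)(863+1)/(331+1) − 1 = 902·864/332 − 1
= 779328/332 − 1 ≈ 2347.4 − 1 ≈ 2346.4 → 2346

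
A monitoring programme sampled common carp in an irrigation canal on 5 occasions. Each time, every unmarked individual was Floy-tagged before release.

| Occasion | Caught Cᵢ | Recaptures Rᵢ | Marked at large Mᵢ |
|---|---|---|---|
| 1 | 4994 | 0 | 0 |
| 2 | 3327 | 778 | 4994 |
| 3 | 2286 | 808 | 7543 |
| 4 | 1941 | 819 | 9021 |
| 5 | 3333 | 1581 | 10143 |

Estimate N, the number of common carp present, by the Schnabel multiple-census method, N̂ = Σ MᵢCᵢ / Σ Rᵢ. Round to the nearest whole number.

Σ MᵢCᵢ = 0·4994 + 4994·3327 + 7543·2286 + 9021·1941 + 10143·3333 = 0 + 16615038 + 17243298 + 17509761 + 33806619 = 85174716
Σ Rᵢ = 0 + 778 + 808 + 819 + 1581 = 3986
N̂ = 85174716 / 3986 ≈ 21368.47 → 21368

N ≈ 21,368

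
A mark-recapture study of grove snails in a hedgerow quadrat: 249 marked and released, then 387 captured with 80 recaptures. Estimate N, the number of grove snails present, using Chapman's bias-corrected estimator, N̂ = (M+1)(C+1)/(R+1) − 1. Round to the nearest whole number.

N ≈ 1197

N̂ = (249+1)(387+1)/(80+1) − 1 = 250·388/81 − 1
= 97000/81 − 1 ≈ 1197.5 − 1 ≈ 1196.5 → 1197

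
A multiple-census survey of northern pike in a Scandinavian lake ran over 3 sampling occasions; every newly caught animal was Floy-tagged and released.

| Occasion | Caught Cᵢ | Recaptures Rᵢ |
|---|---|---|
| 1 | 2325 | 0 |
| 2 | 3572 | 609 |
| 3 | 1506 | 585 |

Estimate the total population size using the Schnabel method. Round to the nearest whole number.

N ≈ 13,625

Marked at large before each occasion: Mᵢ = Σⱼ<ᵢ (Cⱼ − Rⱼ) → M1=0, M2=2325, M3=5288
Σ MᵢCᵢ = 0·2325 + 2325·3572 + 5288·1506 = 0 + 8304900 + 7963728 = 16268628
Σ Rᵢ = 0 + 609 + 585 = 1194
N̂ = 16268628 / 1194 ≈ 13625.3 → 13625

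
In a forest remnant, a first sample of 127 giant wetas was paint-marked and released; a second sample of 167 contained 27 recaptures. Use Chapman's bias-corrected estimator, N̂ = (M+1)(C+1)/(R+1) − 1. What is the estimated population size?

N̂ = (127+1)(167+1)/(27+1) − 1 = 128·168/28 − 1
= 21504/28 − 1 = 768 − 1 = 767

N = 767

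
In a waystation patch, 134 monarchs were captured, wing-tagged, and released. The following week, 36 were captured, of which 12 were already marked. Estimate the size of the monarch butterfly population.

N = 402

If marked individuals mix randomly, R/C ≈ M/N, giving N ≈ M·C/R.
N = (134 × 36) / 12 = 4824 / 12 = 402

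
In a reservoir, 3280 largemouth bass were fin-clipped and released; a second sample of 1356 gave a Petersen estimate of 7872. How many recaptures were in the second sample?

R = 565

From N = M·C/R: R = M·C / N = 3280·1356 / 7872 = 4447680 / 7872 = 565.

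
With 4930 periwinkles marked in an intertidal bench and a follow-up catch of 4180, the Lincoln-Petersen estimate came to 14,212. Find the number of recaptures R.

From N = M·C/R: R = M·C / N = 4930·4180 / 14212 = 20607400 / 14212 = 1450.

R = 1450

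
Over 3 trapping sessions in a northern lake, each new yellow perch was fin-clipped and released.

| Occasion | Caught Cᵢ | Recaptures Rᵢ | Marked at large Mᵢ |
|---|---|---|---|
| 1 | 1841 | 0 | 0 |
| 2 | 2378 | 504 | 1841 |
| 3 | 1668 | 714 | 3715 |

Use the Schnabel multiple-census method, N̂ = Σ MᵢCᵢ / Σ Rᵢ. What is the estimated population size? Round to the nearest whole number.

N ≈ 8682

Σ MᵢCᵢ = 0·1841 + 1841·2378 + 3715·1668 = 0 + 4377898 + 6196620 = 10574518
Σ Rᵢ = 0 + 504 + 714 = 1218
N̂ = 10574518 / 1218 ≈ 8681.9 → 8682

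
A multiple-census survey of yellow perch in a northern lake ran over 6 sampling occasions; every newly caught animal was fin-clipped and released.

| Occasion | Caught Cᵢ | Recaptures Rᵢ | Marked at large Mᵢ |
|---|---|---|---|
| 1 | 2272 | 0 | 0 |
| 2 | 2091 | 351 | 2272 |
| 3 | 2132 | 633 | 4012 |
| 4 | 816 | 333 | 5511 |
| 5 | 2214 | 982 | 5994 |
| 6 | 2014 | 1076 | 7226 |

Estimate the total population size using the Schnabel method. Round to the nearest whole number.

N ≈ 13,519

Σ MᵢCᵢ = 0·2272 + 2272·2091 + 4012·2132 + 5511·816 + 5994·2214 + 7226·2014 = 0 + 4750752 + 8553584 + 4496976 + 13270716 + 14553164 = 45625192
Σ Rᵢ = 0 + 351 + 633 + 333 + 982 + 1076 = 3375
N̂ = 45625192 / 3375 ≈ 13518.6 → 13519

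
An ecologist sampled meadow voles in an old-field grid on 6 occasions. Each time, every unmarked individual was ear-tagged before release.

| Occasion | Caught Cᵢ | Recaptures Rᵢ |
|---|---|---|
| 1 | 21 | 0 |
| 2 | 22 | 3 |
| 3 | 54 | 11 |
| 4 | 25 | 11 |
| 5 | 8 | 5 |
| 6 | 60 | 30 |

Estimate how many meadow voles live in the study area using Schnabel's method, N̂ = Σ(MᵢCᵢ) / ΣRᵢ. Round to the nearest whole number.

N ≈ 191

Marked at large before each occasion: Mᵢ = Σⱼ<ᵢ (Cⱼ − Rⱼ) → M1=0, M2=21, M3=40, M4=83, M5=97, M6=100
Σ MᵢCᵢ = 0·21 + 21·22 + 40·54 + 83·25 + 97·8 + 100·60 = 0 + 462 + 2160 + 2075 + 776 + 6000 = 11473
Σ Rᵢ = 0 + 3 + 11 + 11 + 5 + 30 = 60
N̂ = 11473 / 60 ≈ 191.2 → 191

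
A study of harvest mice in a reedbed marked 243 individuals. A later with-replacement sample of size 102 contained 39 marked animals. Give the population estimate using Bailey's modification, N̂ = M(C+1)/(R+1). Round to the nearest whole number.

N̂ = 243·(102+1)/(39+1) = 243·103/40 = 25029/40 ≈ 625.7 → 626

N ≈ 626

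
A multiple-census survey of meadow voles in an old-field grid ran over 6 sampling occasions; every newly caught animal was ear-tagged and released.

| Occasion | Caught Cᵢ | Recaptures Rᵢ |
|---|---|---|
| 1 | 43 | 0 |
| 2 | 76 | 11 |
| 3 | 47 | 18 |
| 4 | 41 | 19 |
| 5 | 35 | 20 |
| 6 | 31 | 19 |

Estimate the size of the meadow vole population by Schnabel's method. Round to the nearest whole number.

Marked at large before each occasion: Mᵢ = Σⱼ<ᵢ (Cⱼ − Rⱼ) → M1=0, M2=43, M3=108, M4=137, M5=159, M6=174
Σ MᵢCᵢ = 0·43 + 43·76 + 108·47 + 137·41 + 159·35 + 174·31 = 0 + 3268 + 5076 + 5617 + 5565 + 5394 = 24920
Σ Rᵢ = 0 + 11 + 18 + 19 + 20 + 19 = 87
N̂ = 24920 / 87 ≈ 286.4 → 286

N ≈ 286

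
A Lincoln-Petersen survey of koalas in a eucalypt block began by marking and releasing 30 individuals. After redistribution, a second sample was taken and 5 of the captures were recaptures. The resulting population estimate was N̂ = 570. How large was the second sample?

From N = M·C/R: C = N·R / M = 570·5 / 30 = 2850 / 30 = 95.

C = 95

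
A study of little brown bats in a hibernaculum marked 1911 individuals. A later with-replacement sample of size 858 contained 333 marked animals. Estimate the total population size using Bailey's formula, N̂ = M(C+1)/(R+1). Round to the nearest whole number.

N̂ = 1911·(858+1)/(333+1) = 1911·859/334 = 1641549/334 ≈ 4914.8 → 4915

N ≈ 4915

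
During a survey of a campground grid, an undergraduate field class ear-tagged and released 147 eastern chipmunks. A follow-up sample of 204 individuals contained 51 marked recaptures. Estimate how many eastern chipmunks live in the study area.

N = (147 × 204) / 51 = 29988 / 51 = 588

N = 588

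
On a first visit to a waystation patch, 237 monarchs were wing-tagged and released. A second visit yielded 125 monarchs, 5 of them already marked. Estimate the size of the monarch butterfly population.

N = 5925

Lincoln-Petersen assumes M/N = R/C, so N = M·C / R.
N = (237 × 125) / 5 = 29625 / 5 = 5925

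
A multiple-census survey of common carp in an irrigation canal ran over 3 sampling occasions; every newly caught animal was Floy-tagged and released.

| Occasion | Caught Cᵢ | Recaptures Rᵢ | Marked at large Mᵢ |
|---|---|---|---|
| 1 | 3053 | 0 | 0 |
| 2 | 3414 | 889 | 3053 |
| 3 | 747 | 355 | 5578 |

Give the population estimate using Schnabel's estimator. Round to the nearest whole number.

N ≈ 11,728

Σ MᵢCᵢ = 0·3053 + 3053·3414 + 5578·747 = 0 + 10422942 + 4166766 = 14589708
Σ Rᵢ = 0 + 889 + 355 = 1244
N̂ = 14589708 / 1244 ≈ 11728.1 → 11728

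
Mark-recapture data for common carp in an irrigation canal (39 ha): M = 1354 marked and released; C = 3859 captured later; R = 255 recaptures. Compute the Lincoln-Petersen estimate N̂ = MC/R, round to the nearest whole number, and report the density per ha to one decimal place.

N̂ = 1354·3859/255 = 5225086/255 ≈ 20490.5 → 20491
Density = N̂ / area = 20491 / 39 ≈ 525.41 → 525.4 per ha

density ≈ 525.4 common carp per ha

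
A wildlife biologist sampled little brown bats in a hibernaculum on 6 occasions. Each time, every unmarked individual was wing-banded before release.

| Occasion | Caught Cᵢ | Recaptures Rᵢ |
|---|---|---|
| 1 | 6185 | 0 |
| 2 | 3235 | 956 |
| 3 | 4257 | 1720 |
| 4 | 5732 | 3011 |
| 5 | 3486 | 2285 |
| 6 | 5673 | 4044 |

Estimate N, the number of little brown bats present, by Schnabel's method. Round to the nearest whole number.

Marked at large before each occasion: Mᵢ = Σⱼ<ᵢ (Cⱼ − Rⱼ) → M1=0, M2=6185, M3=8464, M4=11001, M5=13722, M6=14923
Σ MᵢCᵢ = 0·6185 + 6185·3235 + 8464·4257 + 11001·5732 + 13722·3486 + 14923·5673 = 0 + 20008475 + 36031248 + 63057732 + 47834892 + 84658179 = 251590526
Σ Rᵢ = 0 + 956 + 1720 + 3011 + 2285 + 4044 = 12016
N̂ = 251590526 / 12016 ≈ 20938.0 → 20938

N ≈ 20,938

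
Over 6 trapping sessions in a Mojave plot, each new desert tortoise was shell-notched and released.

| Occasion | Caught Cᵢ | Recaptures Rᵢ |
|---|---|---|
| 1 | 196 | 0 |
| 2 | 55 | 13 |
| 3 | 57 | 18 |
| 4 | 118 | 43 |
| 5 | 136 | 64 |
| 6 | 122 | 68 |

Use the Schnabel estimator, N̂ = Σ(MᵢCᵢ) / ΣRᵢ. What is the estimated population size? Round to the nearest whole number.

Marked at large before each occasion: Mᵢ = Σⱼ<ᵢ (Cⱼ − Rⱼ) → M1=0, M2=196, M3=238, M4=277, M5=352, M6=424
Σ MᵢCᵢ = 0·196 + 196·55 + 238·57 + 277·118 + 352·136 + 424·122 = 0 + 10780 + 13566 + 32686 + 47872 + 51728 = 156632
Σ Rᵢ = 0 + 13 + 18 + 43 + 64 + 68 = 206
N̂ = 156632 / 206 ≈ 760.3 → 760

N ≈ 760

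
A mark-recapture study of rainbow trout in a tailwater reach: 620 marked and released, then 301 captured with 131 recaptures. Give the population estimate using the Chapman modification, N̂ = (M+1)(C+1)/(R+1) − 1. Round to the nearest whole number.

N̂ = (620+1)(301+1)/(131+1) − 1 = 621·302/132 − 1
= 187542/132 − 1 ≈ 1420.8 − 1 ≈ 1419.8 → 1420

N ≈ 1420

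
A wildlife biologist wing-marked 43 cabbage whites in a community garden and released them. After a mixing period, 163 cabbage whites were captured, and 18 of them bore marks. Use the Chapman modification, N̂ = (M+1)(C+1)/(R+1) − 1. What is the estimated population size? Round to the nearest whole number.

N ≈ 379

N̂ = (43+1)(163+1)/(18+1) − 1 = 44·164/19 − 1
= 7216/19 − 1 ≈ 379.8 − 1 ≈ 378.8 → 379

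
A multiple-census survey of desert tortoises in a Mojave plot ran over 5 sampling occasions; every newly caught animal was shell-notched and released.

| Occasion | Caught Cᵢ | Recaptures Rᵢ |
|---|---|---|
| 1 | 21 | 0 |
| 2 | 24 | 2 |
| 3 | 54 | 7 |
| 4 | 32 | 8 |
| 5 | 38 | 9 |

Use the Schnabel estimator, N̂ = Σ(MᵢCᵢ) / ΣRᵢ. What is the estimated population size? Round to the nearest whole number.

Marked at large before each occasion: Mᵢ = Σⱼ<ᵢ (Cⱼ − Rⱼ) → M1=0, M2=21, M3=43, M4=90, M5=114
Σ MᵢCᵢ = 0·21 + 21·24 + 43·54 + 90·32 + 114·38 = 0 + 504 + 2322 + 2880 + 4332 = 10038
Σ Rᵢ = 0 + 2 + 7 + 8 + 9 = 26
N̂ = 10038 / 26 ≈ 386.1 → 386

N ≈ 386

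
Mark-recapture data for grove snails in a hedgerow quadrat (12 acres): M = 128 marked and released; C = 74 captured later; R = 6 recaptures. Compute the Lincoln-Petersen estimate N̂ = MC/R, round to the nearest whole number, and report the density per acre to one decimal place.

density ≈ 131.6 grove snails per acre

N̂ = 128·74/6 = 9472/6 ≈ 1578.7 → 1579
Density = N̂ / area = 1579 / 12 ≈ 131.58 → 131.6 per acre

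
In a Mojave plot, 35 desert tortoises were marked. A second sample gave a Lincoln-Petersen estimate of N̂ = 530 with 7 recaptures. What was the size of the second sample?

C = 106

From N = M·C/R: C = N·R / M = 530·7 / 35 = 3710 / 35 = 106.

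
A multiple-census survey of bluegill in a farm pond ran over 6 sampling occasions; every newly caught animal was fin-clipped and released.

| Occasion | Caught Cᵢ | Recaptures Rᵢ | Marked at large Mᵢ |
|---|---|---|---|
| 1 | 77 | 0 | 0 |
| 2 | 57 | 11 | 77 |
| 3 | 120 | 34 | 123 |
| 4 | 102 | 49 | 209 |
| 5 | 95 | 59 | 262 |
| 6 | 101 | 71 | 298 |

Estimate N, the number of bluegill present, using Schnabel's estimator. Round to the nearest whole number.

Σ MᵢCᵢ = 0·77 + 77·57 + 123·120 + 209·102 + 262·95 + 298·101 = 0 + 4389 + 14760 + 21318 + 24890 + 30098 = 95455
Σ Rᵢ = 0 + 11 + 34 + 49 + 59 + 71 = 224
N̂ = 95455 / 224 ≈ 426.1 → 426

N ≈ 426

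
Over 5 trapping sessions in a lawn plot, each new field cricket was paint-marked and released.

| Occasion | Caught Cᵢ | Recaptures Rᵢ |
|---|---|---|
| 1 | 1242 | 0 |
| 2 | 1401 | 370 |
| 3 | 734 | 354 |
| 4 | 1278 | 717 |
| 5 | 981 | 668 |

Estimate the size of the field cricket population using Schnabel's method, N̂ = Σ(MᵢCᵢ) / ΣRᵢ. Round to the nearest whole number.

Marked at large before each occasion: Mᵢ = Σⱼ<ᵢ (Cⱼ − Rⱼ) → M1=0, M2=1242, M3=2273, M4=2653, M5=3214
Σ MᵢCᵢ = 0·1242 + 1242·1401 + 2273·734 + 2653·1278 + 3214·981 = 0 + 1740042 + 1668382 + 3390534 + 3152934 = 9951892
Σ Rᵢ = 0 + 370 + 354 + 717 + 668 = 2109
N̂ = 9951892 / 2109 ≈ 4718.8 → 4719

N ≈ 4719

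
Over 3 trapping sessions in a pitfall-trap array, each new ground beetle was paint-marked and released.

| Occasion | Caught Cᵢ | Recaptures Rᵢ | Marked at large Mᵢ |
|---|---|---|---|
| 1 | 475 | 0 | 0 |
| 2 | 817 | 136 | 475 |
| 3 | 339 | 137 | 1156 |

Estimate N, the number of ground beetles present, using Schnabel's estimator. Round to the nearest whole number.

Σ MᵢCᵢ = 0·475 + 475·817 + 1156·339 = 0 + 388075 + 391884 = 779959
Σ Rᵢ = 0 + 136 + 137 = 273
N̂ = 779959 / 273 ≈ 2857.0 → 2857

N ≈ 2857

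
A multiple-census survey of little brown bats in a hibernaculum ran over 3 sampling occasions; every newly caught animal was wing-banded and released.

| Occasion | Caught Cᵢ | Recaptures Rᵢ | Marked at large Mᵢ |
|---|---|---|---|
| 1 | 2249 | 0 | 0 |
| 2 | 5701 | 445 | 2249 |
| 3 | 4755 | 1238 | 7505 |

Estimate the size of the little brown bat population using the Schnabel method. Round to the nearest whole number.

Σ MᵢCᵢ = 0·2249 + 2249·5701 + 7505·4755 = 0 + 12821549 + 35686275 = 48507824
Σ Rᵢ = 0 + 445 + 1238 = 1683
N̂ = 48507824 / 1683 ≈ 28822.2 → 28822

N ≈ 28,822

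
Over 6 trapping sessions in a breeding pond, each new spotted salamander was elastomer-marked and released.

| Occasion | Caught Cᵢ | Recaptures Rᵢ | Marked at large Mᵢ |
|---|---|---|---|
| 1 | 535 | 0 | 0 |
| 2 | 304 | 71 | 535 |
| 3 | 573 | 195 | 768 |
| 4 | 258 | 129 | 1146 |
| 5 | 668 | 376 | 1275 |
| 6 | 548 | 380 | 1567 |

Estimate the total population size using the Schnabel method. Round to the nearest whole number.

N ≈ 2267

Σ MᵢCᵢ = 0·535 + 535·304 + 768·573 + 1146·258 + 1275·668 + 1567·548 = 0 + 162640 + 440064 + 295668 + 851700 + 858716 = 2608788
Σ Rᵢ = 0 + 71 + 195 + 129 + 376 + 380 = 1151
N̂ = 2608788 / 1151 ≈ 2266.5 → 2267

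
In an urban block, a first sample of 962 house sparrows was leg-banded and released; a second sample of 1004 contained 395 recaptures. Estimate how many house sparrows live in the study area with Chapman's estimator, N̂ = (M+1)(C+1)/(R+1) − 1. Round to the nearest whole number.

N̂ = (962+1)(1004+1)/(395+1) − 1 = 963·1005/396 − 1
= 967815/396 − 1 ≈ 2444.0 − 1 ≈ 2443.0 → 2443

N ≈ 2443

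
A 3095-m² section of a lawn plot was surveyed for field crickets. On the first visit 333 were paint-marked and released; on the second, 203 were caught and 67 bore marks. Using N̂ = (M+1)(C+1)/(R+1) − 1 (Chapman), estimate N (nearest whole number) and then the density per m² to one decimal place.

N̂ = 334·204/68 − 1 = 68136/68 − 1 = 1001
Density = N̂ / area = 1001 / 3095 ≈ 0.32 → 0.3 per m²

density ≈ 0.3 field crickets per m²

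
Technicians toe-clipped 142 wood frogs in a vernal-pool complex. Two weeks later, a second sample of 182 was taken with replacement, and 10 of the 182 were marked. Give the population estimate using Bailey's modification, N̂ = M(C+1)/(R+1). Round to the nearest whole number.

N ≈ 2362

N̂ = 142·(182+1)/(10+1) = 142·183/11 = 25986/11 ≈ 2362.4 → 2362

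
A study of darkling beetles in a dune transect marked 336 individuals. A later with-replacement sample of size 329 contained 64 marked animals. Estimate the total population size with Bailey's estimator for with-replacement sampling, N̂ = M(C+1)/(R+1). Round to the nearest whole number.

N ≈ 1706

N̂ = 336·(329+1)/(64+1) = 336·330/65 = 110880/65 ≈ 1705.8 → 1706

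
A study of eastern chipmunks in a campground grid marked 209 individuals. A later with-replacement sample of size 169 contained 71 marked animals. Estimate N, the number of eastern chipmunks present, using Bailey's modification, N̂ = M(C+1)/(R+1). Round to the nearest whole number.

N ≈ 493

N̂ = 209·(169+1)/(71+1) = 209·170/72 = 35530/72 ≈ 493.47 → 493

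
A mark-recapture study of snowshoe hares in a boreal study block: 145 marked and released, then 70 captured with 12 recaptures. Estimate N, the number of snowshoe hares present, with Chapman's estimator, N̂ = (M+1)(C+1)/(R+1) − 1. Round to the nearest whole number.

N̂ = (145+1)(70+1)/(12+1) − 1 = 146·71/13 − 1
= 10366/13 − 1 ≈ 797.4 − 1 ≈ 796.4 → 796

N ≈ 796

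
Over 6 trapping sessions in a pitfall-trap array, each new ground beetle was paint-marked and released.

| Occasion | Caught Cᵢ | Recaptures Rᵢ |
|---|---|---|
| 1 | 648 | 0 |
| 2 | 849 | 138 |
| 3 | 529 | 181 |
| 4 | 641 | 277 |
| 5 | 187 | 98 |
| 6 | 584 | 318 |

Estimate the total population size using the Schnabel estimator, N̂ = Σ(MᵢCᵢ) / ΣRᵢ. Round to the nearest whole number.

N ≈ 3964

Marked at large before each occasion: Mᵢ = Σⱼ<ᵢ (Cⱼ − Rⱼ) → M1=0, M2=648, M3=1359, M4=1707, M5=2071, M6=2160
Σ MᵢCᵢ = 0·648 + 648·849 + 1359·529 + 1707·641 + 2071·187 + 2160·584 = 0 + 550152 + 718911 + 1094187 + 387277 + 1261440 = 4011967
Σ Rᵢ = 0 + 138 + 181 + 277 + 98 + 318 = 1012
N̂ = 4011967 / 1012 ≈ 3964.4 → 3964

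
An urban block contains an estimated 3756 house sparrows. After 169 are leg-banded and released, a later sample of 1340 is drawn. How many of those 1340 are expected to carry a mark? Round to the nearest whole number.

The marked fraction of the population is 169/3756, so in a sample of 1340 expect C·(M/N) marked.
E[R] = 169 × 1340 / 3756 = 226460 / 3756 ≈ 60.3 → 60

expected recaptures ≈ 60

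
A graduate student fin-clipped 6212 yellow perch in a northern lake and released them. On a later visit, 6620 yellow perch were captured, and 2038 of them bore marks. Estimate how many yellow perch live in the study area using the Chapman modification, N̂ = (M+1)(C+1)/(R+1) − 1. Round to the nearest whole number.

N̂ = (6212+1)(6620+1)/(2038+1) − 1 = 6213·6621/2039 − 1
= 41136273/2039 − 1 ≈ 20174.7 − 1 ≈ 20173.7 → 20174

N ≈ 20,174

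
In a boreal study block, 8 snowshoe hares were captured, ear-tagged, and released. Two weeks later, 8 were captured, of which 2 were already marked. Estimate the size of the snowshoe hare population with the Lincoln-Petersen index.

Lincoln-Petersen assumes M/N = R/C, so N = M·C / R.
N = (8 × 8) / 2 = 64 / 2 = 32

N = 32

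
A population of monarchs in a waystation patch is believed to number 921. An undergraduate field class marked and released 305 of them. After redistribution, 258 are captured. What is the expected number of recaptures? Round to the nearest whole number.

Expected recaptures E[R] = M·C / N.
E[R] = 305 × 258 / 921 = 78690 / 921 ≈ 85.4 → 85

expected recaptures ≈ 85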